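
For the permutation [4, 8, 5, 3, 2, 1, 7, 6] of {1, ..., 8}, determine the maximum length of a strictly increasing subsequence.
3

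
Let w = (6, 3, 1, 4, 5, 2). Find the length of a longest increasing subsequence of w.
3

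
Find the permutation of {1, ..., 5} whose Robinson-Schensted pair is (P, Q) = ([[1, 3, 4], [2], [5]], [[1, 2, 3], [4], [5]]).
Reverse the RSK construction: for i from n down to 1, find the cell of Q containing i, remove the entry at that cell from P, and reverse-bump it up through P; the value ejected from row 1 is w(i).

Step i=5: Q has 5 at row 3, column 1; remove 5 from row 3 of P and reverse-bump: 5 enters row 2 and ejects 2; 2 enters row 1 and ejects 1. So w(5) = 1. P is now [[2, 3, 4], [5]].
Step i=4: Q has 4 at row 2, column 1; remove 5 from row 2 of P and reverse-bump: 5 enters row 1 and ejects 4. So w(4) = 4. P is now [[2, 3, 5]].
Step i=3: Q has 3 at row 1, column 3; remove that cell from P, ejecting 5. So w(3) = 5. P is now [[2, 3]].
Step i=2: Q has 2 at row 1, column 2; remove that cell from P, ejecting 3. So w(2) = 3. P is now [[2]].
Step i=1: Q has 1 at row 1, column 1; remove that cell from P, ejecting 2. So w(1) = 2. P is now [].

So w = 2 3 5 4 1.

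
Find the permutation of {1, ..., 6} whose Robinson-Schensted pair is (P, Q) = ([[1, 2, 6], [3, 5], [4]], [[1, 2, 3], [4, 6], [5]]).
Reverse the RSK construction: for i from n down to 1, find the cell of Q containing i, remove the entry at that cell from P, and reverse-bump it up through P; the value ejected from row 1 is w(i).

Step i=6: Q has 6 at row 2, column 2; remove 5 from row 2 of P and reverse-bump: 5 enters row 1 and ejects 2. So w(6) = 2. P is now [[1, 5, 6], [3], [4]].
Step i=5: Q has 5 at row 3, column 1; remove 4 from row 3 of P and reverse-bump: 4 enters row 2 and ejects 3; 3 enters row 1 and ejects 1. So w(5) = 1. P is now [[3, 5, 6], [4]].
Step i=4: Q has 4 at row 2, column 1; remove 4 from row 2 of P and reverse-bump: 4 enters row 1 and ejects 3. So w(4) = 3. P is now [[4, 5, 6]].
Step i=3: Q has 3 at row 1, column 3; remove that cell from P, ejecting 6. So w(3) = 6. P is now [[4, 5]].
Step i=2: Q has 2 at row 1, column 2; remove that cell from P, ejecting 5. So w(2) = 5. P is now [[4]].
Step i=1: Q has 1 at row 1, column 1; remove that cell from P, ejecting 4. So w(1) = 4. P is now [].

So w = 4 5 6 3 1 2.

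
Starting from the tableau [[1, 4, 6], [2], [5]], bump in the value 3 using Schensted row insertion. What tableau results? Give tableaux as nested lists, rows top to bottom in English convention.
In row 1, 3 replaces 4 (the leftmost entry greater than 3); 4 is bumped to row 2. 4 is appended to row 2. The new tableau is [[1, 3, 6], [2, 4], [5]].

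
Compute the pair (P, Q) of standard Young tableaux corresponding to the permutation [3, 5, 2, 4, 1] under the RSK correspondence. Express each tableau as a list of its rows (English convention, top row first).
P = [[1, 4], [2, 5], [3]], Q = [[1, 2], [3, 4], [5]]

Insert each entry of the permutation into P by Schensted row insertion, recording in Q the position of each new cell.

Insert 3: appended to row 1. P = [[3]].
Insert 5: appended to row 1. P = [[3, 5]].
Insert 2: 2 bumps 3 from row 1; 3 starts row 2. P = [[2, 5], [3]].
Insert 4: 4 bumps 5 from row 1; 5 appends to row 2. P = [[2, 4], [3, 5]].
Insert 1: 1 bumps 2 from row 1; 2 bumps 3 from row 2; 3 starts row 3. P = [[1, 4], [2, 5], [3]].

So P = [[1, 4], [2, 5], [3]], Q = [[1, 2], [3, 4], [5]].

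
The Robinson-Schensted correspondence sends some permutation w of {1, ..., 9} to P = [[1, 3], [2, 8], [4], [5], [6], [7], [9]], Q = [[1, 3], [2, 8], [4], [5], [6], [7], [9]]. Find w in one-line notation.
Reverse the RSK construction: for i from n down to 1, find the cell of Q containing i, remove the entry at that cell from P, and reverse-bump it up through P; the value ejected from row 1 is w(i).

Step i=9: Q has 9 at row 7, column 1; remove 9 from row 7 of P and reverse-bump: 9 enters row 6 and ejects 7; 7 enters row 5 and ejects 6; 6 enters row 4 and ejects 5; 5 enters row 3 and ejects 4; 4 enters row 2 and ejects 2; 2 enters row 1 and ejects 1. So w(9) = 1. P is now [[2, 3], [4, 8], [5], [6], [7], [9]].
Step i=8: Q has 8 at row 2, column 2; remove 8 from row 2 of P and reverse-bump: 8 enters row 1 and ejects 3. So w(8) = 3. P is now [[2, 8], [4], [5], [6], [7], [9]].
Step i=7: Q has 7 at row 6, column 1; remove 9 from row 6 of P and reverse-bump: 9 enters row 5 and ejects 7; 7 enters row 4 and ejects 6; 6 enters row 3 and ejects 5; 5 enters row 2 and ejects 4; 4 enters row 1 and ejects 2. So w(7) = 2. P is now [[4, 8], [5], [6], [7], [9]].
Step i=6: Q has 6 at row 5, column 1; remove 9 from row 5 of P and reverse-bump: 9 enters row 4 and ejects 7; 7 enters row 3 and ejects 6; 6 enters row 2 and ejects 5; 5 enters row 1 and ejects 4. So w(6) = 4. P is now [[5, 8], [6], [7], [9]].
Step i=5: Q has 5 at row 4, column 1; remove 9 from row 4 of P and reverse-bump: 9 enters row 3 and ejects 7; 7 enters row 2 and ejects 6; 6 enters row 1 and ejects 5. So w(5) = 5. P is now [[6, 8], [7], [9]].
Step i=4: Q has 4 at row 3, column 1; remove 9 from row 3 of P and reverse-bump: 9 enters row 2 and ejects 7; 7 enters row 1 and ejects 6. So w(4) = 6. P is now [[7, 8], [9]].
Step i=3: Q has 3 at row 1, column 2; remove that cell from P, ejecting 8. So w(3) = 8. P is now [[7], [9]].
Step i=2: Q has 2 at row 2, column 1; remove 9 from row 2 of P and reverse-bump: 9 enters row 1 and ejects 7. So w(2) = 7. P is now [[9]].
Step i=1: Q has 1 at row 1, column 1; remove that cell from P, ejecting 9. So w(1) = 9. P is now [].

So w = 9 7 8 6 5 4 2 3 1.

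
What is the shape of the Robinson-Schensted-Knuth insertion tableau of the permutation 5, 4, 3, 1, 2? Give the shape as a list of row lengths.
Row-insert each entry into an empty tableau.

After inserting 5: P = [[5]].
After inserting 4: P = [[4], [5]].
After inserting 3: P = [[3], [4], [5]].
After inserting 1: P = [[1], [3], [4], [5]].
After inserting 2: P = [[1, 2], [3], [4], [5]].

The final insertion tableau P = [[1, 2], [3], [4], [5]] has shape [2, 1, 1, 1].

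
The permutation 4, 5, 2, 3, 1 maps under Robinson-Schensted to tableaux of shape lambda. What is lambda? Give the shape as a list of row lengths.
RSK row insertion gives P = [[1, 3], [2, 5], [4]], which has shape [2, 2, 1].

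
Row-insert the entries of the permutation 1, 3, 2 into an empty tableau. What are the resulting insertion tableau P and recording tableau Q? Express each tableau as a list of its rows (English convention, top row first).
Insert each entry of the permutation into P by Schensted row insertion, recording in Q the position of each new cell.

Insert 1: appended to row 1. P = [[1]], Q = [[1]].
Insert 3: appended to row 1. P = [[1, 3]], Q = [[1, 2]].
Insert 2: 2 bumps 3 from row 1; 3 starts row 2. P = [[1, 2], [3]], Q = [[1, 2], [3]].

So P = [[1, 2], [3]], Q = [[1, 2], [3]].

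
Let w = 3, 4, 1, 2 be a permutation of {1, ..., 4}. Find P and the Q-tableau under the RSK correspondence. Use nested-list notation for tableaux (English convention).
Insert each entry of the permutation into P by Schensted row insertion, recording in Q the position of each new cell.

Insert 3: appended to row 1. P = [[3]].
Insert 4: appended to row 1. P = [[3, 4]].
Insert 1: 1 bumps 3 from row 1; 3 starts row 2. P = [[1, 4], [3]].
Insert 2: 2 bumps 4 from row 1; 4 appends to row 2. P = [[1, 2], [3, 4]].

So P = [[1, 2], [3, 4]], Q = [[1, 2], [3, 4]].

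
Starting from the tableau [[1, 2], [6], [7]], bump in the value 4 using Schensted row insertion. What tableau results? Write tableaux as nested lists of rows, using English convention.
[[1, 2, 4], [6], [7]]

4 is larger than every entry of row 1, so it is appended to row 1. The new tableau is [[1, 2, 4], [6], [7]].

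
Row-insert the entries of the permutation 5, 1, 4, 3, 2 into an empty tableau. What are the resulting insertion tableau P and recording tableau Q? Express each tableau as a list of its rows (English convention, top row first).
P = [[1, 2], [3], [4], [5]], Q = [[1, 3], [2], [4], [5]]

Insert each entry of the permutation into P by Schensted row insertion, recording in Q the position of each new cell.

Insert 5: appended to row 1. P = [[5]], Q = [[1]].
Insert 1: 1 bumps 5 from row 1; 5 starts row 2. P = [[1], [5]], Q = [[1], [2]].
Insert 4: appended to row 1. P = [[1, 4], [5]], Q = [[1, 3], [2]].
Insert 3: 3 bumps 4 from row 1; 4 bumps 5 from row 2; 5 starts row 3. P = [[1, 3], [4], [5]], Q = [[1, 3], [2], [4]].
Insert 2: 2 bumps 3 from row 1; 3 bumps 4 from row 2; 4 bumps 5 from row 3; 5 starts row 4. P = [[1, 2], [3], [4], [5]], Q = [[1, 3], [2], [4], [5]].

So P = [[1, 2], [3], [4], [5]], Q = [[1, 3], [2], [4], [5]].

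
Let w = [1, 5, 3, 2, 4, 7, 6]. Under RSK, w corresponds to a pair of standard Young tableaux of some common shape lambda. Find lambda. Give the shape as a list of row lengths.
Row-insert each entry into an empty tableau.

After inserting 1: P = [[1]].
After inserting 5: P = [[1, 5]].
After inserting 3: P = [[1, 3], [5]].
After inserting 2: P = [[1, 2], [3], [5]].
After inserting 4: P = [[1, 2, 4], [3], [5]].
After inserting 7: P = [[1, 2, 4, 7], [3], [5]].
After inserting 6: P = [[1, 2, 4, 6], [3, 7], [5]].

The final insertion tableau P = [[1, 2, 4, 6], [3, 7], [5]] has shape [4, 2, 1].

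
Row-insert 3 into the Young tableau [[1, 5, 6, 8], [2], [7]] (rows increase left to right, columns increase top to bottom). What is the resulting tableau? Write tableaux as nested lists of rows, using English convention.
In row 1, 3 replaces 5 (the leftmost entry greater than 3); 5 is bumped to row 2. 5 is appended to row 2. The new tableau is [[1, 3, 6, 8], [2, 5], [7]].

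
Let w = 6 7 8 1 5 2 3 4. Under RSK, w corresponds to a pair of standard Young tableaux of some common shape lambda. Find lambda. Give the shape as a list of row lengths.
Row-insert each entry into an empty tableau.

After inserting 6: P = [[6]].
After inserting 7: P = [[6, 7]].
After inserting 8: P = [[6, 7, 8]].
After inserting 1: P = [[1, 7, 8], [6]].
After inserting 5: P = [[1, 5, 8], [6, 7]].
After inserting 2: P = [[1, 2, 8], [5, 7], [6]].
After inserting 3: P = [[1, 2, 3], [5, 7, 8], [6]].
After inserting 4: P = [[1, 2, 3, 4], [5, 7, 8], [6]].

The final insertion tableau P = [[1, 2, 3, 4], [5, 7, 8], [6]] has shape [4, 3, 1].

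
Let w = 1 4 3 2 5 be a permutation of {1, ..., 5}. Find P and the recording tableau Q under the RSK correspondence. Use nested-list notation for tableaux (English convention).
Insert each entry of the permutation into P by Schensted row insertion, recording in Q the position of each new cell.

Insert 1: appended to row 1. P = [[1]].
Insert 4: appended to row 1. P = [[1, 4]].
Insert 3: 3 bumps 4 from row 1; 4 starts row 2. P = [[1, 3], [4]].
Insert 2: 2 bumps 3 from row 1; 3 bumps 4 from row 2; 4 starts row 3. P = [[1, 2], [3], [4]].
Insert 5: appended to row 1. P = [[1, 2, 5], [3], [4]].

So P = [[1, 2, 5], [3], [4]], Q = [[1, 2, 5], [3], [4]].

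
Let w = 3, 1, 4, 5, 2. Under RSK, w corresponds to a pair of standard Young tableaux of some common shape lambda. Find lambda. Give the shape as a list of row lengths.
[3, 2]

Row-insert each entry into an empty tableau.

After inserting 3: P = [[3]].
After inserting 1: P = [[1], [3]].
After inserting 4: P = [[1, 4], [3]].
After inserting 5: P = [[1, 4, 5], [3]].
After inserting 2: P = [[1, 2, 5], [3, 4]].

The final insertion tableau P = [[1, 2, 5], [3, 4]] has shape [3, 2].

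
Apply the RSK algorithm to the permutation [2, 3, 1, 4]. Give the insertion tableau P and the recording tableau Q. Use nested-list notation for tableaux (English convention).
P = [[1, 3, 4], [2]], Q = [[1, 2, 4], [3]]

Insert each entry of the permutation into P by Schensted row insertion, recording in Q the position of each new cell.

After inserting 2: P = [[2]].
After inserting 3: P = [[2, 3]].
After inserting 1: P = [[1, 3], [2]].
After inserting 4: P = [[1, 3, 4], [2]].

So P = [[1, 3, 4], [2]], Q = [[1, 2, 4], [3]].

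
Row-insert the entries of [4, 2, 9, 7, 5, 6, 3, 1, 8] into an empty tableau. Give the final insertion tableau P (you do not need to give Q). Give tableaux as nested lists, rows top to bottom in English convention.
P = [[1, 3, 6, 8], [2, 5], [4], [7], [9]]

Insert 4: appended to row 1. P = [[4]].
Insert 2: 2 bumps 4 from row 1; 4 starts row 2. P = [[2], [4]].
Insert 9: appended to row 1. P = [[2, 9], [4]].
Insert 7: 7 bumps 9 from row 1; 9 appends to row 2. P = [[2, 7], [4, 9]].
Insert 5: 5 bumps 7 from row 1; 7 bumps 9 from row 2; 9 starts row 3. P = [[2, 5], [4, 7], [9]].
Insert 6: appended to row 1. P = [[2, 5, 6], [4, 7], [9]].
Insert 3: 3 bumps 5 from row 1; 5 bumps 7 from row 2; 7 bumps 9 from row 3; 9 starts row 4. P = [[2, 3, 6], [4, 5], [7], [9]].
Insert 1: 1 bumps 2 from row 1; 2 bumps 4 from row 2; 4 bumps 7 from row 3; 7 bumps 9 from row 4; 9 starts row 5. P = [[1, 3, 6], [2, 5], [4], [7], [9]].
Insert 8: appended to row 1. P = [[1, 3, 6, 8], [2, 5], [4], [7], [9]].

So P = [[1, 3, 6, 8], [2, 5], [4], [7], [9]].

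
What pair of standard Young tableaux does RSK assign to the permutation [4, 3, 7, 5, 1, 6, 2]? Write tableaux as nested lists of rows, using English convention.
P = [[1, 2, 6], [3, 5], [4, 7]], Q = [[1, 3, 6], [2, 4], [5, 7]]

Insert each entry of the permutation into P by Schensted row insertion, recording in Q the position of each new cell.

Insert 4: appended to row 1. P = [[4]], Q = [[1]].
Insert 3: 3 bumps 4 from row 1; 4 starts row 2. P = [[3], [4]], Q = [[1], [2]].
Insert 7: appended to row 1. P = [[3, 7], [4]], Q = [[1, 3], [2]].
Insert 5: 5 bumps 7 from row 1; 7 appends to row 2. P = [[3, 5], [4, 7]], Q = [[1, 3], [2, 4]].
Insert 1: 1 bumps 3 from row 1; 3 bumps 4 from row 2; 4 starts row 3. P = [[1, 5], [3, 7], [4]], Q = [[1, 3], [2, 4], [5]].
Insert 6: appended to row 1. P = [[1, 5, 6], [3, 7], [4]], Q = [[1, 3, 6], [2, 4], [5]].
Insert 2: 2 bumps 5 from row 1; 5 bumps 7 from row 2; 7 appends to row 3. P = [[1, 2, 6], [3, 5], [4, 7]], Q = [[1, 3, 6], [2, 4], [5, 7]].

So P = [[1, 2, 6], [3, 5], [4, 7]], Q = [[1, 3, 6], [2, 4], [5, 7]].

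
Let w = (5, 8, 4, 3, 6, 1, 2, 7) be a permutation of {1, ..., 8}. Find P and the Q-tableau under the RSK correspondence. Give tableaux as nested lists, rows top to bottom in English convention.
Insert each entry of the permutation into P by Schensted row insertion, recording in Q the position of each new cell.

Insert 5: appended to row 1. P = [[5]].
Insert 8: appended to row 1. P = [[5, 8]].
Insert 4: 4 bumps 5 from row 1; 5 starts row 2. P = [[4, 8], [5]].
Insert 3: 3 bumps 4 from row 1; 4 bumps 5 from row 2; 5 starts row 3. P = [[3, 8], [4], [5]].
Insert 6: 6 bumps 8 from row 1; 8 appends to row 2. P = [[3, 6], [4, 8], [5]].
Insert 1: 1 bumps 3 from row 1; 3 bumps 4 from row 2; 4 bumps 5 from row 3; 5 starts row 4. P = [[1, 6], [3, 8], [4], [5]].
Insert 2: 2 bumps 6 from row 1; 6 bumps 8 from row 2; 8 appends to row 3. P = [[1, 2], [3, 6], [4, 8], [5]].
Insert 7: appended to row 1. P = [[1, 2, 7], [3, 6], [4, 8], [5]].

So P = [[1, 2, 7], [3, 6], [4, 8], [5]], Q = [[1, 2, 8], [3, 5], [4, 7], [6]].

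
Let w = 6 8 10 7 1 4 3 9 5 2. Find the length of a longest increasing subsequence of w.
3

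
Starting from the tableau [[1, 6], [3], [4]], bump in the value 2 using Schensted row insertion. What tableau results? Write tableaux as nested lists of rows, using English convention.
In row 1, 2 replaces 6 (the leftmost entry greater than 2); 6 is bumped to row 2. 6 is appended to row 2. The new tableau is [[1, 2], [3, 6], [4]].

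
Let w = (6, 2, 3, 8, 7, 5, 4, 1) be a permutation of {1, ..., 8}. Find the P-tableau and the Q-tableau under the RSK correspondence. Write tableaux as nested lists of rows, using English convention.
P = [[1, 3, 4], [2, 7], [5], [6], [8]], Q = [[1, 3, 4], [2, 5], [6], [7], [8]]

Insert each entry of the permutation into P by Schensted row insertion, recording in Q the position of each new cell.

Insert 6: appended to row 1. P = [[6]].
Insert 2: 2 bumps 6 from row 1; 6 starts row 2. P = [[2], [6]].
Insert 3: appended to row 1. P = [[2, 3], [6]].
Insert 8: appended to row 1. P = [[2, 3, 8], [6]].
Insert 7: 7 bumps 8 from row 1; 8 appends to row 2. P = [[2, 3, 7], [6, 8]].
Insert 5: 5 bumps 7 from row 1; 7 bumps 8 from row 2; 8 starts row 3. P = [[2, 3, 5], [6, 7], [8]].
Insert 4: 4 bumps 5 from row 1; 5 bumps 6 from row 2; 6 bumps 8 from row 3; 8 starts row 4. P = [[2, 3, 4], [5, 7], [6], [8]].
Insert 1: 1 bumps 2 from row 1; 2 bumps 5 from row 2; 5 bumps 6 from row 3; 6 bumps 8 from row 4; 8 starts row 5. P = [[1, 3, 4], [2, 7], [5], [6], [8]].

So P = [[1, 3, 4], [2, 7], [5], [6], [8]], Q = [[1, 3, 4], [2, 5], [6], [7], [8]].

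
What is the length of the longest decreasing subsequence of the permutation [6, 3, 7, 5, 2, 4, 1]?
4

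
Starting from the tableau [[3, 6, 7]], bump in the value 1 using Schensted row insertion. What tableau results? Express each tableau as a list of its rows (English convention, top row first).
[[1, 6, 7], [3]]

In row 1, 1 replaces 3 (the leftmost entry greater than 1); 3 is bumped to row 2. 3 starts a new row 2. The new tableau is [[1, 6, 7], [3]].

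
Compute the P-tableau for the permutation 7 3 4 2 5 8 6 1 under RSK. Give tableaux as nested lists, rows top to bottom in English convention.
After inserting 7: P = [[7]].
After inserting 3: P = [[3], [7]].
After inserting 4: P = [[3, 4], [7]].
After inserting 2: P = [[2, 4], [3], [7]].
After inserting 5: P = [[2, 4, 5], [3], [7]].
After inserting 8: P = [[2, 4, 5, 8], [3], [7]].
After inserting 6: P = [[2, 4, 5, 6], [3, 8], [7]].
After inserting 1: P = [[1, 4, 5, 6], [2, 8], [3], [7]].

So P = [[1, 4, 5, 6], [2, 8], [3], [7]].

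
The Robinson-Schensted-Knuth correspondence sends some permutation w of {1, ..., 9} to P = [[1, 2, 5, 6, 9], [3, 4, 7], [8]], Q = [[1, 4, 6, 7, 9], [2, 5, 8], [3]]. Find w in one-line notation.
8 3 1 4 2 5 7 6 9

Reverse RSK: for i = n, n-1, ..., 1, locate i in Q, remove the corresponding corner cell from P, and reverse-bump its entry up through P; the value ejected from row 1 is w(i).

So w = 8 3 1 4 2 5 7 6 9.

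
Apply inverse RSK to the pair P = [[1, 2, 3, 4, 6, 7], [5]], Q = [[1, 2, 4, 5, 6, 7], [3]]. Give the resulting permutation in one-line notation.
Reverse the RSK construction: for i from n down to 1, find the cell of Q containing i, remove the entry at that cell from P, and reverse-bump it up through P; the value ejected from row 1 is w(i).

Step i=7: Q has 7 at row 1, column 6; remove that cell from P, ejecting 7. So w(7) = 7. P is now [[1, 2, 3, 4, 6], [5]].
Step i=6: Q has 6 at row 1, column 5; remove that cell from P, ejecting 6. So w(6) = 6. P is now [[1, 2, 3, 4], [5]].
Step i=5: Q has 5 at row 1, column 4; remove that cell from P, ejecting 4. So w(5) = 4. P is now [[1, 2, 3], [5]].
Step i=4: Q has 4 at row 1, column 3; remove that cell from P, ejecting 3. So w(4) = 3. P is now [[1, 2], [5]].
Step i=3: Q has 3 at row 2, column 1; remove 5 from row 2 of P and reverse-bump: 5 enters row 1 and ejects 2. So w(3) = 2. P is now [[1, 5]].
Step i=2: Q has 2 at row 1, column 2; remove that cell from P, ejecting 5. So w(2) = 5. P is now [[1]].
Step i=1: Q has 1 at row 1, column 1; remove that cell from P, ejecting 1. So w(1) = 1. P is now [].

So w = 1 5 2 3 4 6 7.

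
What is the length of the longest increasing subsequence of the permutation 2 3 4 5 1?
4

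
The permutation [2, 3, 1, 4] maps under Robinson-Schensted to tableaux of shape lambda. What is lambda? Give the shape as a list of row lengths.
[3, 1]

Row-insert each entry into an empty tableau.

After inserting 2: P = [[2]].
After inserting 3: P = [[2, 3]].
After inserting 1: P = [[1, 3], [2]].
After inserting 4: P = [[1, 3, 4], [2]].

The final insertion tableau P = [[1, 3, 4], [2]] has shape [3, 1].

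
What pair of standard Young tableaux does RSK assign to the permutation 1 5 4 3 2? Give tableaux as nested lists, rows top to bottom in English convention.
Insert each entry of the permutation into P by Schensted row insertion, recording in Q the position of each new cell.

Insert 1: appended to row 1. P = [[1]].
Insert 5: appended to row 1. P = [[1, 5]].
Insert 4: 4 bumps 5 from row 1; 5 starts row 2. P = [[1, 4], [5]].
Insert 3: 3 bumps 4 from row 1; 4 bumps 5 from row 2; 5 starts row 3. P = [[1, 3], [4], [5]].
Insert 2: 2 bumps 3 from row 1; 3 bumps 4 from row 2; 4 bumps 5 from row 3; 5 starts row 4. P = [[1, 2], [3], [4], [5]].

So P = [[1, 2], [3], [4], [5]], Q = [[1, 2], [3], [4], [5]].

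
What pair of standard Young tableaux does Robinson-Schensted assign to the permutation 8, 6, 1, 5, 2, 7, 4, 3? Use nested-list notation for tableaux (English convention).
P = [[1, 2, 3], [4, 7], [5], [6], [8]], Q = [[1, 4, 6], [2, 7], [3], [5], [8]]

Insert each entry of the permutation into P by Schensted row insertion, recording in Q the position of each new cell.

Insert 8: appended to row 1. P = [[8]].
Insert 6: 6 bumps 8 from row 1; 8 starts row 2. P = [[6], [8]].
Insert 1: 1 bumps 6 from row 1; 6 bumps 8 from row 2; 8 starts row 3. P = [[1], [6], [8]].
Insert 5: appended to row 1. P = [[1, 5], [6], [8]].
Insert 2: 2 bumps 5 from row 1; 5 bumps 6 from row 2; 6 bumps 8 from row 3; 8 starts row 4. P = [[1, 2], [5], [6], [8]].
Insert 7: appended to row 1. P = [[1, 2, 7], [5], [6], [8]].
Insert 4: 4 bumps 7 from row 1; 7 appends to row 2. P = [[1, 2, 4], [5, 7], [6], [8]].
Insert 3: 3 bumps 4 from row 1; 4 bumps 5 from row 2; 5 bumps 6 from row 3; 6 bumps 8 from row 4; 8 starts row 5. P = [[1, 2, 3], [4, 7], [5], [6], [8]].

So P = [[1, 2, 3], [4, 7], [5], [6], [8]], Q = [[1, 4, 6], [2, 7], [3], [5], [8]].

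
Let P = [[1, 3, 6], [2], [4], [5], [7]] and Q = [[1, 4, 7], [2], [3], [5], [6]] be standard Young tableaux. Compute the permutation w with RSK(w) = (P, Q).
7 5 2 4 3 1 6

Reverse the RSK construction: for i from n down to 1, find the cell of Q containing i, remove the entry at that cell from P, and reverse-bump it up through P; the value ejected from row 1 is w(i).

Step i=7: Q has 7 at row 1, column 3; remove that cell from P, ejecting 6. So w(7) = 6. P is now [[1, 3], [2], [4], [5], [7]].
Step i=6: Q has 6 at row 5, column 1; remove 7 from row 5 of P and reverse-bump: 7 enters row 4 and ejects 5; 5 enters row 3 and ejects 4; 4 enters row 2 and ejects 2; 2 enters row 1 and ejects 1. So w(6) = 1. P is now [[2, 3], [4], [5], [7]].
Step i=5: Q has 5 at row 4, column 1; remove 7 from row 4 of P and reverse-bump: 7 enters row 3 and ejects 5; 5 enters row 2 and ejects 4; 4 enters row 1 and ejects 3. So w(5) = 3. P is now [[2, 4], [5], [7]].
Step i=4: Q has 4 at row 1, column 2; remove that cell from P, ejecting 4. So w(4) = 4. P is now [[2], [5], [7]].
Step i=3: Q has 3 at row 3, column 1; remove 7 from row 3 of P and reverse-bump: 7 enters row 2 and ejects 5; 5 enters row 1 and ejects 2. So w(3) = 2. P is now [[5], [7]].
Step i=2: Q has 2 at row 2, column 1; remove 7 from row 2 of P and reverse-bump: 7 enters row 1 and ejects 5. So w(2) = 5. P is now [[7]].
Step i=1: Q has 1 at row 1, column 1; remove that cell from P, ejecting 7. So w(1) = 7. P is now [].

So w = 7 5 2 4 3 1 6.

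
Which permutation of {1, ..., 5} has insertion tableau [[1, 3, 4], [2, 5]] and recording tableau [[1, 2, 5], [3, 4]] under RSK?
2 5 1 3 4

Reverse the RSK construction: for i from n down to 1, find the cell of Q containing i, remove the entry at that cell from P, and reverse-bump it up through P; the value ejected from row 1 is w(i).

Step i=5: Q has 5 at row 1, column 3; remove that cell from P, ejecting 4. So w(5) = 4. P is now [[1, 3], [2, 5]].
Step i=4: Q has 4 at row 2, column 2; remove 5 from row 2 of P and reverse-bump: 5 enters row 1 and ejects 3. So w(4) = 3. P is now [[1, 5], [2]].
Step i=3: Q has 3 at row 2, column 1; remove 2 from row 2 of P and reverse-bump: 2 enters row 1 and ejects 1. So w(3) = 1. P is now [[2, 5]].
Step i=2: Q has 2 at row 1, column 2; remove that cell from P, ejecting 5. So w(2) = 5. P is now [[2]].
Step i=1: Q has 1 at row 1, column 1; remove that cell from P, ejecting 2. So w(1) = 2. P is now [].

So w = 2 5 1 3 4.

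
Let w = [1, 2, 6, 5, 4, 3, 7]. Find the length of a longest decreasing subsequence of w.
4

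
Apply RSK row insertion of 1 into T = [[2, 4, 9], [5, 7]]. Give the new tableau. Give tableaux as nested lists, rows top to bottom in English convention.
[[1, 4, 9], [2, 7], [5]]

In row 1, 1 replaces 2 (the leftmost entry greater than 1); 2 is bumped to row 2. In row 2, 2 replaces 5 (the leftmost entry greater than 2); 5 is bumped to row 3. 5 starts a new row 3. The new tableau is [[1, 4, 9], [2, 7], [5]].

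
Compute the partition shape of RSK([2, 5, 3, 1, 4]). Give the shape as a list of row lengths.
Row-insert each entry into an empty tableau.

After inserting 2: P = [[2]].
After inserting 5: P = [[2, 5]].
After inserting 3: P = [[2, 3], [5]].
After inserting 1: P = [[1, 3], [2], [5]].
After inserting 4: P = [[1, 3, 4], [2], [5]].

The final insertion tableau P = [[1, 3, 4], [2], [5]] has shape [3, 1, 1].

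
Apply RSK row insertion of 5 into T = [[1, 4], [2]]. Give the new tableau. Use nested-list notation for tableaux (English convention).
[[1, 4, 5], [2]]

5 is larger than every entry of row 1, so it is appended to row 1. The new tableau is [[1, 4, 5], [2]].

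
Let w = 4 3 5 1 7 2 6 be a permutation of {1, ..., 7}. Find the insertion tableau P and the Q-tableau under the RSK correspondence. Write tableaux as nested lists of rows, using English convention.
Insert each entry of the permutation into P by Schensted row insertion, recording in Q the position of each new cell.

Insert 4: appended to row 1. P = [[4]], Q = [[1]].
Insert 3: 3 bumps 4 from row 1; 4 starts row 2. P = [[3], [4]], Q = [[1], [2]].
Insert 5: appended to row 1. P = [[3, 5], [4]], Q = [[1, 3], [2]].
Insert 1: 1 bumps 3 from row 1; 3 bumps 4 from row 2; 4 starts row 3. P = [[1, 5], [3], [4]], Q = [[1, 3], [2], [4]].
Insert 7: appended to row 1. P = [[1, 5, 7], [3], [4]], Q = [[1, 3, 5], [2], [4]].
Insert 2: 2 bumps 5 from row 1; 5 appends to row 2. P = [[1, 2, 7], [3, 5], [4]], Q = [[1, 3, 5], [2, 6], [4]].
Insert 6: 6 bumps 7 from row 1; 7 appends to row 2. P = [[1, 2, 6], [3, 5, 7], [4]], Q = [[1, 3, 5], [2, 6, 7], [4]].

So P = [[1, 2, 6], [3, 5, 7], [4]], Q = [[1, 3, 5], [2, 6, 7], [4]].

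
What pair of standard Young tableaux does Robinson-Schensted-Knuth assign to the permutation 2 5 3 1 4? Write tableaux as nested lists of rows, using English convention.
Insert each entry of the permutation into P by Schensted row insertion, recording in Q the position of each new cell.

Insert 2: appended to row 1. P = [[2]].
Insert 5: appended to row 1. P = [[2, 5]].
Insert 3: 3 bumps 5 from row 1; 5 starts row 2. P = [[2, 3], [5]].
Insert 1: 1 bumps 2 from row 1; 2 bumps 5 from row 2; 5 starts row 3. P = [[1, 3], [2], [5]].
Insert 4: appended to row 1. P = [[1, 3, 4], [2], [5]].

So P = [[1, 3, 4], [2], [5]], Q = [[1, 2, 5], [3], [4]].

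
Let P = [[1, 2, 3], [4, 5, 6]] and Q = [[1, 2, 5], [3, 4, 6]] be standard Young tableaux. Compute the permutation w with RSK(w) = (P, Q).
4 5 1 2 6 3

Reverse the RSK construction: for i from n down to 1, find the cell of Q containing i, remove the entry at that cell from P, and reverse-bump it up through P; the value ejected from row 1 is w(i).

Step i=6: Q has 6 at row 2, column 3; remove 6 from row 2 of P and reverse-bump: 6 enters row 1 and ejects 3. So w(6) = 3. P is now [[1, 2, 6], [4, 5]].
Step i=5: Q has 5 at row 1, column 3; remove that cell from P, ejecting 6. So w(5) = 6. P is now [[1, 2], [4, 5]].
Step i=4: Q has 4 at row 2, column 2; remove 5 from row 2 of P and reverse-bump: 5 enters row 1 and ejects 2. So w(4) = 2. P is now [[1, 5], [4]].
Step i=3: Q has 3 at row 2, column 1; remove 4 from row 2 of P and reverse-bump: 4 enters row 1 and ejects 1. So w(3) = 1. P is now [[4, 5]].
Step i=2: Q has 2 at row 1, column 2; remove that cell from P, ejecting 5. So w(2) = 5. P is now [[4]].
Step i=1: Q has 1 at row 1, column 1; remove that cell from P, ejecting 4. So w(1) = 4. P is now [].

So w = 4 5 1 2 6 3.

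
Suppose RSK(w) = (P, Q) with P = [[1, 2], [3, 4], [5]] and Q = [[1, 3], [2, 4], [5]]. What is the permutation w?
3 1 5 4 2

Reverse RSK: for i = n, n-1, ..., 1, locate i in Q, remove the corresponding corner cell from P, and reverse-bump its entry up through P; the value ejected from row 1 is w(i).

So w = 3 1 5 4 2.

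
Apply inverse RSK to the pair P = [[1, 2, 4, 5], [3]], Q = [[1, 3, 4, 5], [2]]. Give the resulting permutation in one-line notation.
3 1 2 4 5

Reverse the RSK construction: for i from n down to 1, find the cell of Q containing i, remove the entry at that cell from P, and reverse-bump it up through P; the value ejected from row 1 is w(i).

Step i=5: Q has 5 at row 1, column 4; remove that cell from P, ejecting 5. So w(5) = 5. P is now [[1, 2, 4], [3]].
Step i=4: Q has 4 at row 1, column 3; remove that cell from P, ejecting 4. So w(4) = 4. P is now [[1, 2], [3]].
Step i=3: Q has 3 at row 1, column 2; remove that cell from P, ejecting 2. So w(3) = 2. P is now [[1], [3]].
Step i=2: Q has 2 at row 2, column 1; remove 3 from row 2 of P and reverse-bump: 3 enters row 1 and ejects 1. So w(2) = 1. P is now [[3]].
Step i=1: Q has 1 at row 1, column 1; remove that cell from P, ejecting 3. So w(1) = 3. P is now [].

So w = 3 1 2 4 5.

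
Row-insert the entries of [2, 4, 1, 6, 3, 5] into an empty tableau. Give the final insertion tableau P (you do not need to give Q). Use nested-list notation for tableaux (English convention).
Insert 2: appended to row 1. P = [[2]].
Insert 4: appended to row 1. P = [[2, 4]].
Insert 1: 1 bumps 2 from row 1; 2 starts row 2. P = [[1, 4], [2]].
Insert 6: appended to row 1. P = [[1, 4, 6], [2]].
Insert 3: 3 bumps 4 from row 1; 4 appends to row 2. P = [[1, 3, 6], [2, 4]].
Insert 5: 5 bumps 6 from row 1; 6 appends to row 2. P = [[1, 3, 5], [2, 4, 6]].

So P = [[1, 3, 5], [2, 4, 6]].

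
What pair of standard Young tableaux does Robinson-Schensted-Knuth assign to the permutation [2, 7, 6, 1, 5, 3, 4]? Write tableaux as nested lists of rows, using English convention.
P = [[1, 3, 4], [2, 5], [6], [7]], Q = [[1, 2, 7], [3, 5], [4], [6]]

Insert each entry of the permutation into P by Schensted row insertion, recording in Q the position of each new cell.

Insert 2: appended to row 1. P = [[2]], Q = [[1]].
Insert 7: appended to row 1. P = [[2, 7]], Q = [[1, 2]].
Insert 6: 6 bumps 7 from row 1; 7 starts row 2. P = [[2, 6], [7]], Q = [[1, 2], [3]].
Insert 1: 1 bumps 2 from row 1; 2 bumps 7 from row 2; 7 starts row 3. P = [[1, 6], [2], [7]], Q = [[1, 2], [3], [4]].
Insert 5: 5 bumps 6 from row 1; 6 appends to row 2. P = [[1, 5], [2, 6], [7]], Q = [[1, 2], [3, 5], [4]].
Insert 3: 3 bumps 5 from row 1; 5 bumps 6 from row 2; 6 bumps 7 from row 3; 7 starts row 4. P = [[1, 3], [2, 5], [6], [7]], Q = [[1, 2], [3, 5], [4], [6]].
Insert 4: appended to row 1. P = [[1, 3, 4], [2, 5], [6], [7]], Q = [[1, 2, 7], [3, 5], [4], [6]].

So P = [[1, 3, 4], [2, 5], [6], [7]], Q = [[1, 2, 7], [3, 5], [4], [6]].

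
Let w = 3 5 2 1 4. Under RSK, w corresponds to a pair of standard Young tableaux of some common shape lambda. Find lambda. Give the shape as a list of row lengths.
[2, 2, 1]

Row-insert each entry into an empty tableau.

After inserting 3: P = [[3]].
After inserting 5: P = [[3, 5]].
After inserting 2: P = [[2, 5], [3]].
After inserting 1: P = [[1, 5], [2], [3]].
After inserting 4: P = [[1, 4], [2, 5], [3]].

The final insertion tableau P = [[1, 4], [2, 5], [3]] has shape [2, 2, 1].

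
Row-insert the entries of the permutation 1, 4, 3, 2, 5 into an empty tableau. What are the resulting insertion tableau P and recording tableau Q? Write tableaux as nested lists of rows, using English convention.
P = [[1, 2, 5], [3], [4]], Q = [[1, 2, 5], [3], [4]]

Insert each entry of the permutation into P by Schensted row insertion, recording in Q the position of each new cell.

Insert 1: appended to row 1. P = [[1]].
Insert 4: appended to row 1. P = [[1, 4]].
Insert 3: 3 bumps 4 from row 1; 4 starts row 2. P = [[1, 3], [4]].
Insert 2: 2 bumps 3 from row 1; 3 bumps 4 from row 2; 4 starts row 3. P = [[1, 2], [3], [4]].
Insert 5: appended to row 1. P = [[1, 2, 5], [3], [4]].

So P = [[1, 2, 5], [3], [4]], Q = [[1, 2, 5], [3], [4]].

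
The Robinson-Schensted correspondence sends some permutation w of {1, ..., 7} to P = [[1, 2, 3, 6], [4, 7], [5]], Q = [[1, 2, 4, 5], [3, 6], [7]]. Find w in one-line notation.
Reverse RSK: for i = n, n-1, ..., 1, locate i in Q, remove the corresponding corner cell from P, and reverse-bump its entry up through P; the value ejected from row 1 is w(i).

So w = 1 5 2 4 7 6 3.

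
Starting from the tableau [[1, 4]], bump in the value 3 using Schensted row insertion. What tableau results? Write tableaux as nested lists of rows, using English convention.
[[1, 3], [4]]

In row 1, 3 replaces 4 (the leftmost entry greater than 3); 4 is bumped to row 2. 4 starts a new row 2. The new tableau is [[1, 3], [4]].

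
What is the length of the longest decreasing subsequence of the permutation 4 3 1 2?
3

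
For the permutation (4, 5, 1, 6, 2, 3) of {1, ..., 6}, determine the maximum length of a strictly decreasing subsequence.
2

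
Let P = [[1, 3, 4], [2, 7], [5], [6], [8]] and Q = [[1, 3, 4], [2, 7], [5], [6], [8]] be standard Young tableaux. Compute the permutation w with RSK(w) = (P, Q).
Reverse the RSK construction: for i from n down to 1, find the cell of Q containing i, remove the entry at that cell from P, and reverse-bump it up through P; the value ejected from row 1 is w(i).

Step i=8: Q has 8 at row 5, column 1; remove 8 from row 5 of P and reverse-bump: 8 enters row 4 and ejects 6; 6 enters row 3 and ejects 5; 5 enters row 2 and ejects 2; 2 enters row 1 and ejects 1. So w(8) = 1. P is now [[2, 3, 4], [5, 7], [6], [8]].
Step i=7: Q has 7 at row 2, column 2; remove 7 from row 2 of P and reverse-bump: 7 enters row 1 and ejects 4. So w(7) = 4. P is now [[2, 3, 7], [5], [6], [8]].
Step i=6: Q has 6 at row 4, column 1; remove 8 from row 4 of P and reverse-bump: 8 enters row 3 and ejects 6; 6 enters row 2 and ejects 5; 5 enters row 1 and ejects 3. So w(6) = 3. P is now [[2, 5, 7], [6], [8]].
Step i=5: Q has 5 at row 3, column 1; remove 8 from row 3 of P and reverse-bump: 8 enters row 2 and ejects 6; 6 enters row 1 and ejects 5. So w(5) = 5. P is now [[2, 6, 7], [8]].
Step i=4: Q has 4 at row 1, column 3; remove that cell from P, ejecting 7. So w(4) = 7. P is now [[2, 6], [8]].
Step i=3: Q has 3 at row 1, column 2; remove that cell from P, ejecting 6. So w(3) = 6. P is now [[2], [8]].
Step i=2: Q has 2 at row 2, column 1; remove 8 from row 2 of P and reverse-bump: 8 enters row 1 and ejects 2. So w(2) = 2. P is now [[8]].
Step i=1: Q has 1 at row 1, column 1; remove that cell from P, ejecting 8. So w(1) = 8. P is now [].

So w = 8 2 6 7 5 3 4 1.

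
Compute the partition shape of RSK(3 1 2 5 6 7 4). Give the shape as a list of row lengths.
Row-insert each entry into an empty tableau.

After inserting 3: P = [[3]].
After inserting 1: P = [[1], [3]].
After inserting 2: P = [[1, 2], [3]].
After inserting 5: P = [[1, 2, 5], [3]].
After inserting 6: P = [[1, 2, 5, 6], [3]].
After inserting 7: P = [[1, 2, 5, 6, 7], [3]].
After inserting 4: P = [[1, 2, 4, 6, 7], [3, 5]].

The final insertion tableau P = [[1, 2, 4, 6, 7], [3, 5]] has shape [5, 2].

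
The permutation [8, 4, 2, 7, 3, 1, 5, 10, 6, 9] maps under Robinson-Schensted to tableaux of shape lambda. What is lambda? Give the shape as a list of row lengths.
Row-insert each entry into an empty tableau.

After inserting 8: P = [[8]].
After inserting 4: P = [[4], [8]].
After inserting 2: P = [[2], [4], [8]].
After inserting 7: P = [[2, 7], [4], [8]].
After inserting 3: P = [[2, 3], [4, 7], [8]].
After inserting 1: P = [[1, 3], [2, 7], [4], [8]].
After inserting 5: P = [[1, 3, 5], [2, 7], [4], [8]].
After inserting 10: P = [[1, 3, 5, 10], [2, 7], [4], [8]].
After inserting 6: P = [[1, 3, 5, 6], [2, 7, 10], [4], [8]].
After inserting 9: P = [[1, 3, 5, 6, 9], [2, 7, 10], [4], [8]].

The final insertion tableau P = [[1, 3, 5, 6, 9], [2, 7, 10], [4], [8]] has shape [5, 3, 1, 1].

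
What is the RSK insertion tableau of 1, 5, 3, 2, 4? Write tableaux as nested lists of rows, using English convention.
P = [[1, 2, 4], [3], [5]]

After inserting 1: P = [[1]].
After inserting 5: P = [[1, 5]].
After inserting 3: P = [[1, 3], [5]].
After inserting 2: P = [[1, 2], [3], [5]].
After inserting 4: P = [[1, 2, 4], [3], [5]].

So P = [[1, 2, 4], [3], [5]].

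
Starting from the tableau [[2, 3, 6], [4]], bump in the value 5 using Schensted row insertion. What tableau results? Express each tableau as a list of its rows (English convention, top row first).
[[2, 3, 5], [4, 6]]

In row 1, 5 replaces 6 (the leftmost entry greater than 5); 6 is bumped to row 2. 6 is appended to row 2. The new tableau is [[2, 3, 5], [4, 6]].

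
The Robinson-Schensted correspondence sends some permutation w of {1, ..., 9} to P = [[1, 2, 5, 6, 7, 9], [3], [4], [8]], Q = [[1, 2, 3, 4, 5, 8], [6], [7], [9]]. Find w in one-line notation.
1 4 5 6 8 7 3 9 2

Reverse the RSK construction: for i from n down to 1, find the cell of Q containing i, remove the entry at that cell from P, and reverse-bump it up through P; the value ejected from row 1 is w(i).

Step i=9: Q has 9 at row 4, column 1; remove 8 from row 4 of P and reverse-bump: 8 enters row 3 and ejects 4; 4 enters row 2 and ejects 3; 3 enters row 1 and ejects 2. So w(9) = 2. P is now [[1, 3, 5, 6, 7, 9], [4], [8]].
Step i=8: Q has 8 at row 1, column 6; remove that cell from P, ejecting 9. So w(8) = 9. P is now [[1, 3, 5, 6, 7], [4], [8]].
Step i=7: Q has 7 at row 3, column 1; remove 8 from row 3 of P and reverse-bump: 8 enters row 2 and ejects 4; 4 enters row 1 and ejects 3. So w(7) = 3. P is now [[1, 4, 5, 6, 7], [8]].
Step i=6: Q has 6 at row 2, column 1; remove 8 from row 2 of P and reverse-bump: 8 enters row 1 and ejects 7. So w(6) = 7. P is now [[1, 4, 5, 6, 8]].
Step i=5: Q has 5 at row 1, column 5; remove that cell from P, ejecting 8. So w(5) = 8. P is now [[1, 4, 5, 6]].
Step i=4: Q has 4 at row 1, column 4; remove that cell from P, ejecting 6. So w(4) = 6. P is now [[1, 4, 5]].
Step i=3: Q has 3 at row 1, column 3; remove that cell from P, ejecting 5. So w(3) = 5. P is now [[1, 4]].
Step i=2: Q has 2 at row 1, column 2; remove that cell from P, ejecting 4. So w(2) = 4. P is now [[1]].
Step i=1: Q has 1 at row 1, column 1; remove that cell from P, ejecting 1. So w(1) = 1. P is now [].

So w = 1 4 5 6 8 7 3 9 2.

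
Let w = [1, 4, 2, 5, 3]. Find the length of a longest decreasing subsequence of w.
2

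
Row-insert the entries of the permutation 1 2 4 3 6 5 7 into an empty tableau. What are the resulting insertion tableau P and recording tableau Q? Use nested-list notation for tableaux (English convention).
Insert each entry of the permutation into P by Schensted row insertion, recording in Q the position of each new cell.

Insert 1: appended to row 1. P = [[1]], Q = [[1]].
Insert 2: appended to row 1. P = [[1, 2]], Q = [[1, 2]].
Insert 4: appended to row 1. P = [[1, 2, 4]], Q = [[1, 2, 3]].
Insert 3: 3 bumps 4 from row 1; 4 starts row 2. P = [[1, 2, 3], [4]], Q = [[1, 2, 3], [4]].
Insert 6: appended to row 1. P = [[1, 2, 3, 6], [4]], Q = [[1, 2, 3, 5], [4]].
Insert 5: 5 bumps 6 from row 1; 6 appends to row 2. P = [[1, 2, 3, 5], [4, 6]], Q = [[1, 2, 3, 5], [4, 6]].
Insert 7: appended to row 1. P = [[1, 2, 3, 5, 7], [4, 6]], Q = [[1, 2, 3, 5, 7], [4, 6]].

So P = [[1, 2, 3, 5, 7], [4, 6]], Q = [[1, 2, 3, 5, 7], [4, 6]].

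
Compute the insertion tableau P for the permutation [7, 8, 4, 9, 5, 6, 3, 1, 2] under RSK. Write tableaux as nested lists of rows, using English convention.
P = [[1, 2, 6], [3, 5, 9], [4, 8], [7]]

Insert 7: appended to row 1. P = [[7]].
Insert 8: appended to row 1. P = [[7, 8]].
Insert 4: 4 bumps 7 from row 1; 7 starts row 2. P = [[4, 8], [7]].
Insert 9: appended to row 1. P = [[4, 8, 9], [7]].
Insert 5: 5 bumps 8 from row 1; 8 appends to row 2. P = [[4, 5, 9], [7, 8]].
Insert 6: 6 bumps 9 from row 1; 9 appends to row 2. P = [[4, 5, 6], [7, 8, 9]].
Insert 3: 3 bumps 4 from row 1; 4 bumps 7 from row 2; 7 starts row 3. P = [[3, 5, 6], [4, 8, 9], [7]].
Insert 1: 1 bumps 3 from row 1; 3 bumps 4 from row 2; 4 bumps 7 from row 3; 7 starts row 4. P = [[1, 5, 6], [3, 8, 9], [4], [7]].
Insert 2: 2 bumps 5 from row 1; 5 bumps 8 from row 2; 8 appends to row 3. P = [[1, 2, 6], [3, 5, 9], [4, 8], [7]].

So P = [[1, 2, 6], [3, 5, 9], [4, 8], [7]].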